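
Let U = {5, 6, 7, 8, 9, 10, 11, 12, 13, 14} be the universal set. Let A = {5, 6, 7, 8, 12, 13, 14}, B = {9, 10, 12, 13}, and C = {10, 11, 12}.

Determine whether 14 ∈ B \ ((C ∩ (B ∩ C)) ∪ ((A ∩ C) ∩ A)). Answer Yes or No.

No

14 ∉ B and 14 ∉ C, so 14 ∉ B ∩ C
14 ∉ C and 14 ∉ (B ∩ C), so 14 ∉ C ∩ (B ∩ C)
14 ∈ A and 14 ∉ C, so 14 ∉ A ∩ C
14 ∉ (A ∩ C) and 14 ∈ A, so 14 ∉ (A ∩ C) ∩ A
14 ∉ (C ∩ (B ∩ C)) and 14 ∉ ((A ∩ C) ∩ A), so 14 ∉ (C ∩ (B ∩ C)) ∪ ((A ∩ C) ∩ A)
14 ∉ B and 14 ∉ ((C ∩ (B ∩ C)) ∪ ((A ∩ C) ∩ A)), so 14 ∉ B \ ((C ∩ (B ∩ C)) ∪ ((A ∩ C) ∩ A))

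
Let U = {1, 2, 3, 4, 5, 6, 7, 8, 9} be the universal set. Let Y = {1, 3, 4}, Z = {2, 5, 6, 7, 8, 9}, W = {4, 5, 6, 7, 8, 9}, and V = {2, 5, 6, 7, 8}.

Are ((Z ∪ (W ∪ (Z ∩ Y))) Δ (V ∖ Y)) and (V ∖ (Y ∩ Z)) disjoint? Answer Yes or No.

Z ∩ Y = {}
W ∪ (Z ∩ Y) = {4, 5, 6, 7, 8, 9}
Z ∪ (W ∪ (Z ∩ Y)) = {2, 4, 5, 6, 7, 8, 9}
V ∖ Y = {2, 5, 6, 7, 8}
(Z ∪ (W ∪ (Z ∩ Y))) Δ (V ∖ Y) = {4, 9}
Y ∩ Z = {}
V ∖ (Y ∩ Z) = {2, 5, 6, 7, 8}
{4, 9} and {2, 5, 6, 7, 8} share no elements.

Yes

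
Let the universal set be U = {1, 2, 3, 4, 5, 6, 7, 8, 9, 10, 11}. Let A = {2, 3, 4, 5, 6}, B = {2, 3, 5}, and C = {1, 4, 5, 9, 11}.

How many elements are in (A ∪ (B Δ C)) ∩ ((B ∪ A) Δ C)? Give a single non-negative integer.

B Δ C = {1, 2, 3, 4, 9, 11}
A ∪ (B Δ C) = {1, 2, 3, 4, 5, 6, 9, 11}
B ∪ A = {2, 3, 4, 5, 6}
(B ∪ A) Δ C = {1, 2, 3, 6, 9, 11}
(A ∪ (B Δ C)) ∩ ((B ∪ A) Δ C) = {1, 2, 3, 6, 9, 11}
|(A ∪ (B Δ C)) ∩ ((B ∪ A) Δ C)| = 6

6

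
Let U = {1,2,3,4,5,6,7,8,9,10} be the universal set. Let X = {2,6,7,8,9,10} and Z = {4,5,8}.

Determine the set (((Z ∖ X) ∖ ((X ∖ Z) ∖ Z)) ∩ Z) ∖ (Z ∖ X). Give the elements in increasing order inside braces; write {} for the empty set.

Z ∖ X = {4,5}
X ∖ Z = {2,6,7,9,10}
(X ∖ Z) ∖ Z = {2,6,7,9,10}
(Z ∖ X) ∖ ((X ∖ Z) ∖ Z) = {4,5}
((Z ∖ X) ∖ ((X ∖ Z) ∖ Z)) ∩ Z = {4,5}
(((Z ∖ X) ∖ ((X ∖ Z) ∖ Z)) ∩ Z) ∖ (Z ∖ X) = {}

{}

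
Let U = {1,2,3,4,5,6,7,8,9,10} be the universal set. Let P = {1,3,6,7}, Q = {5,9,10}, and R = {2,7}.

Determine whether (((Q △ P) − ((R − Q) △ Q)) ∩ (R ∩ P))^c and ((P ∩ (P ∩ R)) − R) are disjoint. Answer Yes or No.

Yes

Q △ P = {1,3,5,6,7,9,10}
R − Q = {2,7}
(R − Q) △ Q = {2,5,7,9,10}
(Q △ P) − ((R − Q) △ Q) = {1,3,6}
R ∩ P = {7}
((Q △ P) − ((R − Q) △ Q)) ∩ (R ∩ P) = {}
(((Q △ P) − ((R − Q) △ Q)) ∩ (R ∩ P))^c = {1,2,3,4,5,6,7,8,9,10}
P ∩ R = {7}
P ∩ (P ∩ R) = {7}
(P ∩ (P ∩ R)) − R = {}
{1,2,3,4,5,6,7,8,9,10} and {} share no elements.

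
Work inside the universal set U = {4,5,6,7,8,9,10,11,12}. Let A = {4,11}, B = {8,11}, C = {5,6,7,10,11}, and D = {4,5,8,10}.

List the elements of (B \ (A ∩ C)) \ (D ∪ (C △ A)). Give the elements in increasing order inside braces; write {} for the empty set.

A ∩ C = {11}
B \ (A ∩ C) = {8}
C △ A = {4,5,6,7,10}
D ∪ (C △ A) = {4,5,6,7,8,10}
(B \ (A ∩ C)) \ (D ∪ (C △ A)) = {}

{}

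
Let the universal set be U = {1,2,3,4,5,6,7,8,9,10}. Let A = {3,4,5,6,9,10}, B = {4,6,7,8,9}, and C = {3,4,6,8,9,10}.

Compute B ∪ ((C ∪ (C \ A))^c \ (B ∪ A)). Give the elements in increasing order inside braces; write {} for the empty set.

{1,2,4,6,7,8,9}

C \ A = {8}
C ∪ (C \ A) = {3,4,6,8,9,10}
(C ∪ (C \ A))^c = {1,2,5,7}
B ∪ A = {3,4,5,6,7,8,9,10}
(C ∪ (C \ A))^c \ (B ∪ A) = {1,2}
B ∪ ((C ∪ (C \ A))^c \ (B ∪ A)) = {1,2,4,6,7,8,9}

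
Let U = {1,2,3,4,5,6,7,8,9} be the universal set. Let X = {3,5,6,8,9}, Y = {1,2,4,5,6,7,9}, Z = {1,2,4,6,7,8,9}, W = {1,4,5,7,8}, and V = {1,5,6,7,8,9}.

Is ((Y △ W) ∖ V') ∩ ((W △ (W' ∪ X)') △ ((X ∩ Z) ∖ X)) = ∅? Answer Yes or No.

Y △ W = {2,6,8,9}
V' = {2,3,4}
(Y △ W) ∖ V' = {6,8,9}
W' = {2,3,6,9}
W' ∪ X = {2,3,5,6,8,9}
(W' ∪ X)' = {1,4,7}
W △ (W' ∪ X)' = {5,8}
X ∩ Z = {6,8,9}
(X ∩ Z) ∖ X = {}
(W △ (W' ∪ X)') △ ((X ∩ Z) ∖ X) = {5,8}
8 lies in both, so they are not disjoint.

No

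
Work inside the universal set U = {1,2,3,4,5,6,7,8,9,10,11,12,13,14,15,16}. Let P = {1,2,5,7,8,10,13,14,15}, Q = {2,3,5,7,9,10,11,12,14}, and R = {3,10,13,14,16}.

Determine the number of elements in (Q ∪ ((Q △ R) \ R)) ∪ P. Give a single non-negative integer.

Q △ R = {2,5,7,9,11,12,13,16}
(Q △ R) \ R = {2,5,7,9,11,12}
Q ∪ ((Q △ R) \ R) = {2,3,5,7,9,10,11,12,14}
(Q ∪ ((Q △ R) \ R)) ∪ P = {1,2,3,5,7,8,9,10,11,12,13,14,15}
|(Q ∪ ((Q △ R) \ R)) ∪ P| = 13

13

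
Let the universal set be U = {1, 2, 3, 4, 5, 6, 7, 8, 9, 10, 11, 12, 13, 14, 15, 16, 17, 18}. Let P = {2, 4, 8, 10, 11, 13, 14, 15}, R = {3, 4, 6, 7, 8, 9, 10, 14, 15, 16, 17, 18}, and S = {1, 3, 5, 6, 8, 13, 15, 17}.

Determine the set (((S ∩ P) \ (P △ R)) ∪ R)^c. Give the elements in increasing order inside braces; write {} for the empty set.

{1, 2, 5, 11, 12, 13}

S ∩ P = {8, 13, 15}
P △ R = {2, 3, 6, 7, 9, 11, 13, 16, 17, 18}
(S ∩ P) \ (P △ R) = {8, 15}
((S ∩ P) \ (P △ R)) ∪ R = {3, 4, 6, 7, 8, 9, 10, 14, 15, 16, 17, 18}
(((S ∩ P) \ (P △ R)) ∪ R)^c = {1, 2, 5, 11, 12, 13}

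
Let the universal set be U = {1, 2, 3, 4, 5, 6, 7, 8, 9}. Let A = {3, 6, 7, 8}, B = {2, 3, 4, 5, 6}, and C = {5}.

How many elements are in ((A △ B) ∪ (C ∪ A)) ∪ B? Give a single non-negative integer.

7

A △ B = {2, 4, 5, 7, 8}
C ∪ A = {3, 5, 6, 7, 8}
(A △ B) ∪ (C ∪ A) = {2, 3, 4, 5, 6, 7, 8}
((A △ B) ∪ (C ∪ A)) ∪ B = {2, 3, 4, 5, 6, 7, 8}
|((A △ B) ∪ (C ∪ A)) ∪ B| = 7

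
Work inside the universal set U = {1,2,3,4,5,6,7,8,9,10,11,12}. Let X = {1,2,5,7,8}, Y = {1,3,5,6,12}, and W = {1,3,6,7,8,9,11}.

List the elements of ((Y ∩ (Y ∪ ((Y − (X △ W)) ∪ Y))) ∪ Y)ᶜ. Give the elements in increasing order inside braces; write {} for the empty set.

X △ W = {2,3,5,6,9,11}
Y − (X △ W) = {1,12}
(Y − (X △ W)) ∪ Y = {1,3,5,6,12}
Y ∪ ((Y − (X △ W)) ∪ Y) = {1,3,5,6,12}
Y ∩ (Y ∪ ((Y − (X △ W)) ∪ Y)) = {1,3,5,6,12}
(Y ∩ (Y ∪ ((Y − (X △ W)) ∪ Y))) ∪ Y = {1,3,5,6,12}
((Y ∩ (Y ∪ ((Y − (X △ W)) ∪ Y))) ∪ Y)ᶜ = {2,4,7,8,9,10,11}

{2,4,7,8,9,10,11}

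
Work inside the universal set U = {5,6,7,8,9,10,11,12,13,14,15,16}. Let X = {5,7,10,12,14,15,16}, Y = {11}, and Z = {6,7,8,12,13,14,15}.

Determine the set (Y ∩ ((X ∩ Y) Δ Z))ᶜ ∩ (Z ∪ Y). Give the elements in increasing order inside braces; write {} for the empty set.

X ∩ Y = {}
(X ∩ Y) Δ Z = {6,7,8,12,13,14,15}
Y ∩ ((X ∩ Y) Δ Z) = {}
(Y ∩ ((X ∩ Y) Δ Z))ᶜ = {5,6,7,8,9,10,11,12,13,14,15,16}
Z ∪ Y = {6,7,8,11,12,13,14,15}
(Y ∩ ((X ∩ Y) Δ Z))ᶜ ∩ (Z ∪ Y) = {6,7,8,11,12,13,14,15}

{6,7,8,11,12,13,14,15}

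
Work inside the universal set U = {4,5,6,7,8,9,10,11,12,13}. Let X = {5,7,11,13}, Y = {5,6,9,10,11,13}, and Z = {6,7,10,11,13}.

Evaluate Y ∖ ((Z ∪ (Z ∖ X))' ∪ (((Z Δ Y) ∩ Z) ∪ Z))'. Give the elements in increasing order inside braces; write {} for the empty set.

{5,6,9,10,11,13}

Z ∖ X = {6,10}
Z ∪ (Z ∖ X) = {6,7,10,11,13}
(Z ∪ (Z ∖ X))' = {4,5,8,9,12}
Z Δ Y = {5,7,9}
(Z Δ Y) ∩ Z = {7}
((Z Δ Y) ∩ Z) ∪ Z = {6,7,10,11,13}
(Z ∪ (Z ∖ X))' ∪ (((Z Δ Y) ∩ Z) ∪ Z) = {4,5,6,7,8,9,10,11,12,13}
((Z ∪ (Z ∖ X))' ∪ (((Z Δ Y) ∩ Z) ∪ Z))' = {}
Y ∖ ((Z ∪ (Z ∖ X))' ∪ (((Z Δ Y) ∩ Z) ∪ Z))' = {5,6,9,10,11,13}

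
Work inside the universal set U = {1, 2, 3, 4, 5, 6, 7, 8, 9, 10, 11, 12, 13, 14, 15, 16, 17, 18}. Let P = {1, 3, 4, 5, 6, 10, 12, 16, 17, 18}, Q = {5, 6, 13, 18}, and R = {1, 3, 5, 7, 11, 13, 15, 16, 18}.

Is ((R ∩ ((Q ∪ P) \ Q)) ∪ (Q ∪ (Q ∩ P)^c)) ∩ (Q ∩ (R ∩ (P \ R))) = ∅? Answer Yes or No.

Yes

Q ∪ P = {1, 3, 4, 5, 6, 10, 12, 13, 16, 17, 18}
(Q ∪ P) \ Q = {1, 3, 4, 10, 12, 16, 17}
R ∩ ((Q ∪ P) \ Q) = {1, 3, 16}
Q ∩ P = {5, 6, 18}
(Q ∩ P)^c = {1, 2, 3, 4, 7, 8, 9, 10, 11, 12, 13, 14, 15, 16, 17}
Q ∪ (Q ∩ P)^c = {1, 2, 3, 4, 5, 6, 7, 8, 9, 10, 11, 12, 13, 14, 15, 16, 17, 18}
(R ∩ ((Q ∪ P) \ Q)) ∪ (Q ∪ (Q ∩ P)^c) = {1, 2, 3, 4, 5, 6, 7, 8, 9, 10, 11, 12, 13, 14, 15, 16, 17, 18}
P \ R = {4, 6, 10, 12, 17}
R ∩ (P \ R) = {}
Q ∩ (R ∩ (P \ R)) = {}
{1, 2, 3, 4, 5, 6, 7, 8, 9, 10, 11, 12, 13, 14, 15, 16, 17, 18} and {} share no elements.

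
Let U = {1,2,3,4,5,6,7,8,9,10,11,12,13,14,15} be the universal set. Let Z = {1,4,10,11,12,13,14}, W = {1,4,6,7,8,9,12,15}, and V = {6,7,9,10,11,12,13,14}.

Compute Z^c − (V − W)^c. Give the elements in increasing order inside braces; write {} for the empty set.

Z^c = {2,3,5,6,7,8,9,15}
V − W = {10,11,13,14}
(V − W)^c = {1,2,3,4,5,6,7,8,9,12,15}
Z^c − (V − W)^c = {}

{}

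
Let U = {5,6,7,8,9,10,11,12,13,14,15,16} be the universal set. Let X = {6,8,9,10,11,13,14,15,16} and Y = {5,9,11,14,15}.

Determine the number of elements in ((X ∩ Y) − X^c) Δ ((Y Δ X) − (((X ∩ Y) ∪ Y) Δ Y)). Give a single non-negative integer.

10

X ∩ Y = {9,11,14,15}
X^c = {5,7,12}
(X ∩ Y) − X^c = {9,11,14,15}
Y Δ X = {5,6,8,10,13,16}
(X ∩ Y) ∪ Y = {5,9,11,14,15}
((X ∩ Y) ∪ Y) Δ Y = {}
(Y Δ X) − (((X ∩ Y) ∪ Y) Δ Y) = {5,6,8,10,13,16}
((X ∩ Y) − X^c) Δ ((Y Δ X) − (((X ∩ Y) ∪ Y) Δ Y)) = {5,6,8,9,10,11,13,14,15,16}
|((X ∩ Y) − X^c) Δ ((Y Δ X) − (((X ∩ Y) ∪ Y) Δ Y))| = 10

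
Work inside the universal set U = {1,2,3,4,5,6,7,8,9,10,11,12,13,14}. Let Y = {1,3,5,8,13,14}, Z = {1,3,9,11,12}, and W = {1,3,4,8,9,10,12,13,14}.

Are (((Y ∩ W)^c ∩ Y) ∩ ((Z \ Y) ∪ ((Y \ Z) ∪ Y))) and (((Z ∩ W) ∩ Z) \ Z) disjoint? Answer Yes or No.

Y ∩ W = {1,3,8,13,14}
(Y ∩ W)^c = {2,4,5,6,7,9,10,11,12}
(Y ∩ W)^c ∩ Y = {5}
Z \ Y = {9,11,12}
Y \ Z = {5,8,13,14}
(Y \ Z) ∪ Y = {1,3,5,8,13,14}
(Z \ Y) ∪ ((Y \ Z) ∪ Y) = {1,3,5,8,9,11,12,13,14}
((Y ∩ W)^c ∩ Y) ∩ ((Z \ Y) ∪ ((Y \ Z) ∪ Y)) = {5}
Z ∩ W = {1,3,9,12}
(Z ∩ W) ∩ Z = {1,3,9,12}
((Z ∩ W) ∩ Z) \ Z = {}
{5} and {} share no elements.

Yes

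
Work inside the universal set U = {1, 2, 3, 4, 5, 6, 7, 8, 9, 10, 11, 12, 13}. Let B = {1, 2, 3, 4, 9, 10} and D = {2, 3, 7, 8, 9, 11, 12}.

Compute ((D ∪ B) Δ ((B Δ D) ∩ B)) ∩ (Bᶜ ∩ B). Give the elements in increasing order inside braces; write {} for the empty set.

{}

D ∪ B = {1, 2, 3, 4, 7, 8, 9, 10, 11, 12}
B Δ D = {1, 4, 7, 8, 10, 11, 12}
(B Δ D) ∩ B = {1, 4, 10}
(D ∪ B) Δ ((B Δ D) ∩ B) = {2, 3, 7, 8, 9, 11, 12}
Bᶜ = {5, 6, 7, 8, 11, 12, 13}
Bᶜ ∩ B = {}
((D ∪ B) Δ ((B Δ D) ∩ B)) ∩ (Bᶜ ∩ B) = {}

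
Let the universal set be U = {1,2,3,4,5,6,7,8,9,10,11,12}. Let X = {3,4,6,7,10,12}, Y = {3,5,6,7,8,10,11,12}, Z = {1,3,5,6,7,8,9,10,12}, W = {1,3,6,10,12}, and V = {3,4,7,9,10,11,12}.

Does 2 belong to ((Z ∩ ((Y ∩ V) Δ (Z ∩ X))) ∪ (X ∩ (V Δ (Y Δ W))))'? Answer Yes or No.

2 ∉ Y and 2 ∉ V, so 2 ∉ Y ∩ V
2 ∉ Z and 2 ∉ X, so 2 ∉ Z ∩ X
2 ∉ (Y ∩ V) and 2 ∉ (Z ∩ X), so 2 ∉ (Y ∩ V) Δ (Z ∩ X)
2 ∉ Z and 2 ∉ ((Y ∩ V) Δ (Z ∩ X)), so 2 ∉ Z ∩ ((Y ∩ V) Δ (Z ∩ X))
2 ∉ Y and 2 ∉ W, so 2 ∉ Y Δ W
2 ∉ V and 2 ∉ (Y Δ W), so 2 ∉ V Δ (Y Δ W)
2 ∉ X and 2 ∉ (V Δ (Y Δ W)), so 2 ∉ X ∩ (V Δ (Y Δ W))
2 ∉ (Z ∩ ((Y ∩ V) Δ (Z ∩ X))) and 2 ∉ (X ∩ (V Δ (Y Δ W))), so 2 ∉ (Z ∩ ((Y ∩ V) Δ (Z ∩ X))) ∪ (X ∩ (V Δ (Y Δ W)))
2 ∈ ((Z ∩ ((Y ∩ V) Δ (Z ∩ X))) ∪ (X ∩ (V Δ (Y Δ W))))' since 2 ∉ ((Z ∩ ((Y ∩ V) Δ (Z ∩ X))) ∪ (X ∩ (V Δ (Y Δ W))))

Yes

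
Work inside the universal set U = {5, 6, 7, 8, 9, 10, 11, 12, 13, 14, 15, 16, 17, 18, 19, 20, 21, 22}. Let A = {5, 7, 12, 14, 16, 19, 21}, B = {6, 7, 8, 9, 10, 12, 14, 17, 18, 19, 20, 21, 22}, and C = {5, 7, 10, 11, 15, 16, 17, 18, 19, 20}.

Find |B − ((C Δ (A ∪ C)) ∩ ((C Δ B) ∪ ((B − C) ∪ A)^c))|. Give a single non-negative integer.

A ∪ C = {5, 7, 10, 11, 12, 14, 15, 16, 17, 18, 19, 20, 21}
C Δ (A ∪ C) = {12, 14, 21}
C Δ B = {5, 6, 8, 9, 11, 12, 14, 15, 16, 21, 22}
B − C = {6, 8, 9, 12, 14, 21, 22}
(B − C) ∪ A = {5, 6, 7, 8, 9, 12, 14, 16, 19, 21, 22}
((B − C) ∪ A)^c = {10, 11, 13, 15, 17, 18, 20}
(C Δ B) ∪ ((B − C) ∪ A)^c = {5, 6, 8, 9, 10, 11, 12, 13, 14, 15, 16, 17, 18, 20, 21, 22}
(C Δ (A ∪ C)) ∩ ((C Δ B) ∪ ((B − C) ∪ A)^c) = {12, 14, 21}
B − ((C Δ (A ∪ C)) ∩ ((C Δ B) ∪ ((B − C) ∪ A)^c)) = {6, 7, 8, 9, 10, 17, 18, 19, 20, 22}
|B − ((C Δ (A ∪ C)) ∩ ((C Δ B) ∪ ((B − C) ∪ A)^c))| = 10

10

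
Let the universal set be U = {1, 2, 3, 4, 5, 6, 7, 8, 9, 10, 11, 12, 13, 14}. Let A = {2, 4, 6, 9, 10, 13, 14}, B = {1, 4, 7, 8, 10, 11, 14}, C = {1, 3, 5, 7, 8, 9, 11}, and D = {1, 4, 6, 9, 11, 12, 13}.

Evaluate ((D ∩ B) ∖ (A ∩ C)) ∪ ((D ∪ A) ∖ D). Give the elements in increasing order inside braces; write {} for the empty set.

D ∩ B = {1, 4, 11}
A ∩ C = {9}
(D ∩ B) ∖ (A ∩ C) = {1, 4, 11}
D ∪ A = {1, 2, 4, 6, 9, 10, 11, 12, 13, 14}
(D ∪ A) ∖ D = {2, 10, 14}
((D ∩ B) ∖ (A ∩ C)) ∪ ((D ∪ A) ∖ D) = {1, 2, 4, 10, 11, 14}

{1, 2, 4, 10, 11, 14}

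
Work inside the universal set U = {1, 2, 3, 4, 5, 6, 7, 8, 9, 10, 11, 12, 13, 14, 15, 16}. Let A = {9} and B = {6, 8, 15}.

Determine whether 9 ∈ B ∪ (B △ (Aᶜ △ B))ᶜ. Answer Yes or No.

9 ∈ A, so 9 ∉ Aᶜ
9 ∉ Aᶜ and 9 ∉ B, so 9 ∉ Aᶜ △ B
9 ∉ B and 9 ∉ (Aᶜ △ B), so 9 ∉ B △ (Aᶜ △ B)
9 ∈ (B △ (Aᶜ △ B))ᶜ since 9 ∉ (B △ (Aᶜ △ B))
9 ∉ B and 9 ∈ (B △ (Aᶜ △ B))ᶜ, so 9 ∈ B ∪ (B △ (Aᶜ △ B))ᶜ

Yes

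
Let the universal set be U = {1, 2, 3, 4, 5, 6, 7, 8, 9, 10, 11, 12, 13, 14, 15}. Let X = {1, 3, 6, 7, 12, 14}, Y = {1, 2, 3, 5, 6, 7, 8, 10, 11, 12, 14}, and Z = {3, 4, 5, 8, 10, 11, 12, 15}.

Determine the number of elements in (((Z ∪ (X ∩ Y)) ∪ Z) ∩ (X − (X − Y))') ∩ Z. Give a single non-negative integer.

X ∩ Y = {1, 3, 6, 7, 12, 14}
Z ∪ (X ∩ Y) = {1, 3, 4, 5, 6, 7, 8, 10, 11, 12, 14, 15}
(Z ∪ (X ∩ Y)) ∪ Z = {1, 3, 4, 5, 6, 7, 8, 10, 11, 12, 14, 15}
X − Y = {}
X − (X − Y) = {1, 3, 6, 7, 12, 14}
(X − (X − Y))' = {2, 4, 5, 8, 9, 10, 11, 13, 15}
((Z ∪ (X ∩ Y)) ∪ Z) ∩ (X − (X − Y))' = {4, 5, 8, 10, 11, 15}
(((Z ∪ (X ∩ Y)) ∪ Z) ∩ (X − (X − Y))') ∩ Z = {4, 5, 8, 10, 11, 15}
|(((Z ∪ (X ∩ Y)) ∪ Z) ∩ (X − (X − Y))') ∩ Z| = 6

6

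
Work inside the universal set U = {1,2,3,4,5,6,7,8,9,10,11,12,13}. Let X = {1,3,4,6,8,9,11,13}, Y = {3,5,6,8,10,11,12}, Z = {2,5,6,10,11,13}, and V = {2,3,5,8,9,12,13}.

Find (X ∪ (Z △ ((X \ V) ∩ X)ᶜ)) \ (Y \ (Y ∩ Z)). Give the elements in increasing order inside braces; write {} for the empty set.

X \ V = {1,4,6,11}
(X \ V) ∩ X = {1,4,6,11}
((X \ V) ∩ X)ᶜ = {2,3,5,7,8,9,10,12,13}
Z △ ((X \ V) ∩ X)ᶜ = {3,6,7,8,9,11,12}
X ∪ (Z △ ((X \ V) ∩ X)ᶜ) = {1,3,4,6,7,8,9,11,12,13}
Y ∩ Z = {5,6,10,11}
Y \ (Y ∩ Z) = {3,8,12}
(X ∪ (Z △ ((X \ V) ∩ X)ᶜ)) \ (Y \ (Y ∩ Z)) = {1,4,6,7,9,11,13}

{1,4,6,7,9,11,13}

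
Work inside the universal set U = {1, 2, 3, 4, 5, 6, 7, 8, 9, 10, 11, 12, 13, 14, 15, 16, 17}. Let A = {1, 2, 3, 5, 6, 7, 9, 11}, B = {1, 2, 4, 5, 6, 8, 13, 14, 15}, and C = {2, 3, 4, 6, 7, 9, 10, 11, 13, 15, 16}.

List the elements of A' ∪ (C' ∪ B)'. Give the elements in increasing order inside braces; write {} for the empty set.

{3, 4, 7, 8, 9, 10, 11, 12, 13, 14, 15, 16, 17}

A' = {4, 8, 10, 12, 13, 14, 15, 16, 17}
C' = {1, 5, 8, 12, 14, 17}
C' ∪ B = {1, 2, 4, 5, 6, 8, 12, 13, 14, 15, 17}
(C' ∪ B)' = {3, 7, 9, 10, 11, 16}
A' ∪ (C' ∪ B)' = {3, 4, 7, 8, 9, 10, 11, 12, 13, 14, 15, 16, 17}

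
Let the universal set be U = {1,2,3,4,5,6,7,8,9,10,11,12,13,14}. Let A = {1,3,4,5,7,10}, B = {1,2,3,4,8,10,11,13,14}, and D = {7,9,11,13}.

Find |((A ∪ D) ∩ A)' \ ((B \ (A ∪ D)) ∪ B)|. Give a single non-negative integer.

A ∪ D = {1,3,4,5,7,9,10,11,13}
(A ∪ D) ∩ A = {1,3,4,5,7,10}
((A ∪ D) ∩ A)' = {2,6,8,9,11,12,13,14}
B \ (A ∪ D) = {2,8,14}
(B \ (A ∪ D)) ∪ B = {1,2,3,4,8,10,11,13,14}
((A ∪ D) ∩ A)' \ ((B \ (A ∪ D)) ∪ B) = {6,9,12}
|((A ∪ D) ∩ A)' \ ((B \ (A ∪ D)) ∪ B)| = 3

3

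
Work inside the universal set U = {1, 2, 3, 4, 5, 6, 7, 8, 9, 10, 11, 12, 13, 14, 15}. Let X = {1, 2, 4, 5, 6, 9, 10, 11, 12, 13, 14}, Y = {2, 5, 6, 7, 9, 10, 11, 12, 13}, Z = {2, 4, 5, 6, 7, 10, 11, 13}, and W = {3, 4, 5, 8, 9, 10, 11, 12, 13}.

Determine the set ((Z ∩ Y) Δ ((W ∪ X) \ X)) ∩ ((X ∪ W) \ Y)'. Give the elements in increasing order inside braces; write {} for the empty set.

{2, 5, 6, 7, 10, 11, 13}

Z ∩ Y = {2, 5, 6, 7, 10, 11, 13}
W ∪ X = {1, 2, 3, 4, 5, 6, 8, 9, 10, 11, 12, 13, 14}
(W ∪ X) \ X = {3, 8}
(Z ∩ Y) Δ ((W ∪ X) \ X) = {2, 3, 5, 6, 7, 8, 10, 11, 13}
X ∪ W = {1, 2, 3, 4, 5, 6, 8, 9, 10, 11, 12, 13, 14}
(X ∪ W) \ Y = {1, 3, 4, 8, 14}
((X ∪ W) \ Y)' = {2, 5, 6, 7, 9, 10, 11, 12, 13, 15}
((Z ∩ Y) Δ ((W ∪ X) \ X)) ∩ ((X ∪ W) \ Y)' = {2, 5, 6, 7, 10, 11, 13}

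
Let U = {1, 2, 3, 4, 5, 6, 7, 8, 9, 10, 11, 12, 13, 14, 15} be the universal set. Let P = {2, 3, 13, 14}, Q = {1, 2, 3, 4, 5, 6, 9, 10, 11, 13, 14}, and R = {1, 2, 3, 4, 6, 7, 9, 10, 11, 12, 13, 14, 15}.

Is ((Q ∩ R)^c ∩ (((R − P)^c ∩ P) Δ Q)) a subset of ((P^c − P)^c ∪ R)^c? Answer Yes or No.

Yes

Q ∩ R = {1, 2, 3, 4, 6, 9, 10, 11, 13, 14}
(Q ∩ R)^c = {5, 7, 8, 12, 15}
R − P = {1, 4, 6, 7, 9, 10, 11, 12, 15}
(R − P)^c = {2, 3, 5, 8, 13, 14}
(R − P)^c ∩ P = {2, 3, 13, 14}
((R − P)^c ∩ P) Δ Q = {1, 4, 5, 6, 9, 10, 11}
(Q ∩ R)^c ∩ (((R − P)^c ∩ P) Δ Q) = {5}
P^c = {1, 4, 5, 6, 7, 8, 9, 10, 11, 12, 15}
P^c − P = {1, 4, 5, 6, 7, 8, 9, 10, 11, 12, 15}
(P^c − P)^c = {2, 3, 13, 14}
(P^c − P)^c ∪ R = {1, 2, 3, 4, 6, 7, 9, 10, 11, 12, 13, 14, 15}
((P^c − P)^c ∪ R)^c = {5, 8}
Every element of {5} is in {5, 8}, so (Q ∩ R)^c ∩ (((R − P)^c ∩ P) Δ Q) ⊆ ((P^c − P)^c ∪ R)^c.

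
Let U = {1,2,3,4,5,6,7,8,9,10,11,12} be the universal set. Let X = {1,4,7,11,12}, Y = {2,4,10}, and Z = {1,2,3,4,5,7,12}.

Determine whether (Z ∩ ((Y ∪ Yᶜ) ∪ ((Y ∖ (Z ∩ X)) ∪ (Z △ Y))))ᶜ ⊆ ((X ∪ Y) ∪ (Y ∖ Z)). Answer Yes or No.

Yᶜ = {1,3,5,6,7,8,9,11,12}
Y ∪ Yᶜ = {1,2,3,4,5,6,7,8,9,10,11,12}
Z ∩ X = {1,4,7,12}
Y ∖ (Z ∩ X) = {2,10}
Z △ Y = {1,3,5,7,10,12}
(Y ∖ (Z ∩ X)) ∪ (Z △ Y) = {1,2,3,5,7,10,12}
(Y ∪ Yᶜ) ∪ ((Y ∖ (Z ∩ X)) ∪ (Z △ Y)) = {1,2,3,4,5,6,7,8,9,10,11,12}
Z ∩ ((Y ∪ Yᶜ) ∪ ((Y ∖ (Z ∩ X)) ∪ (Z △ Y))) = {1,2,3,4,5,7,12}
(Z ∩ ((Y ∪ Yᶜ) ∪ ((Y ∖ (Z ∩ X)) ∪ (Z △ Y))))ᶜ = {6,8,9,10,11}
X ∪ Y = {1,2,4,7,10,11,12}
Y ∖ Z = {10}
(X ∪ Y) ∪ (Y ∖ Z) = {1,2,4,7,10,11,12}
6 ∈ (Z ∩ ((Y ∪ Yᶜ) ∪ ((Y ∖ (Z ∩ X)) ∪ (Z △ Y))))ᶜ but 6 ∉ (X ∪ Y) ∪ (Y ∖ Z), so the inclusion fails.

No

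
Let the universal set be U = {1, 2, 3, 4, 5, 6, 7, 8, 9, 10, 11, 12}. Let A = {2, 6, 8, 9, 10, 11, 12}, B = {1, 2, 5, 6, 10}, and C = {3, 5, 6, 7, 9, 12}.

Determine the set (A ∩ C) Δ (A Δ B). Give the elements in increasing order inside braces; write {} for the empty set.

A ∩ C = {6, 9, 12}
A Δ B = {1, 5, 8, 9, 11, 12}
(A ∩ C) Δ (A Δ B) = {1, 5, 6, 8, 11}

{1, 5, 6, 8, 11}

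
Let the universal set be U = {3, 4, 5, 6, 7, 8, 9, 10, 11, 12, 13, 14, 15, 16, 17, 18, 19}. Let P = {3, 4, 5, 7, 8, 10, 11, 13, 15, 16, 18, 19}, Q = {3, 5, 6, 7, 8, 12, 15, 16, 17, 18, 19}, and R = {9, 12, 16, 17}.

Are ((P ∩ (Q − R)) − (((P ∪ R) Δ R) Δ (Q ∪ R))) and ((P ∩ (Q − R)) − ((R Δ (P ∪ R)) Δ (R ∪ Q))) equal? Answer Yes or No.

Yes

Q − R = {3, 5, 6, 7, 8, 15, 18, 19}
P ∩ (Q − R) = {3, 5, 7, 8, 15, 18, 19}
P ∪ R = {3, 4, 5, 7, 8, 9, 10, 11, 12, 13, 15, 16, 17, 18, 19}
(P ∪ R) Δ R = {3, 4, 5, 7, 8, 10, 11, 13, 15, 18, 19}
Q ∪ R = {3, 5, 6, 7, 8, 9, 12, 15, 16, 17, 18, 19}
((P ∪ R) Δ R) Δ (Q ∪ R) = {4, 6, 9, 10, 11, 12, 13, 16, 17}
(P ∩ (Q − R)) − (((P ∪ R) Δ R) Δ (Q ∪ R)) = {3, 5, 7, 8, 15, 18, 19}
R Δ (P ∪ R) = {3, 4, 5, 7, 8, 10, 11, 13, 15, 18, 19}
R ∪ Q = {3, 5, 6, 7, 8, 9, 12, 15, 16, 17, 18, 19}
(R Δ (P ∪ R)) Δ (R ∪ Q) = {4, 6, 9, 10, 11, 12, 13, 16, 17}
(P ∩ (Q − R)) − ((R Δ (P ∪ R)) Δ (R ∪ Q)) = {3, 5, 7, 8, 15, 18, 19}
Both equal {3, 5, 7, 8, 15, 18, 19}, so (P ∩ (Q − R)) − (((P ∪ R) Δ R) Δ (Q ∪ R)) = (P ∩ (Q − R)) − ((R Δ (P ∪ R)) Δ (R ∪ Q)).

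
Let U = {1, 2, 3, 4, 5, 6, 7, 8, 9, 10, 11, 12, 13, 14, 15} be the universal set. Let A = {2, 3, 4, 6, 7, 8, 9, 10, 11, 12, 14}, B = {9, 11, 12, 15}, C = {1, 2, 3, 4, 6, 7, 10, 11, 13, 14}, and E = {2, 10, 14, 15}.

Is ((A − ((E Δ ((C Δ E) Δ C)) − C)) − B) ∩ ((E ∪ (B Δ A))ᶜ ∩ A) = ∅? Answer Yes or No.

Yes

C Δ E = {1, 3, 4, 6, 7, 11, 13, 15}
(C Δ E) Δ C = {2, 10, 14, 15}
E Δ ((C Δ E) Δ C) = {}
(E Δ ((C Δ E) Δ C)) − C = {}
A − ((E Δ ((C Δ E) Δ C)) − C) = {2, 3, 4, 6, 7, 8, 9, 10, 11, 12, 14}
(A − ((E Δ ((C Δ E) Δ C)) − C)) − B = {2, 3, 4, 6, 7, 8, 10, 14}
B Δ A = {2, 3, 4, 6, 7, 8, 10, 14, 15}
E ∪ (B Δ A) = {2, 3, 4, 6, 7, 8, 10, 14, 15}
(E ∪ (B Δ A))ᶜ = {1, 5, 9, 11, 12, 13}
(E ∪ (B Δ A))ᶜ ∩ A = {9, 11, 12}
{2, 3, 4, 6, 7, 8, 10, 14} and {9, 11, 12} share no elements.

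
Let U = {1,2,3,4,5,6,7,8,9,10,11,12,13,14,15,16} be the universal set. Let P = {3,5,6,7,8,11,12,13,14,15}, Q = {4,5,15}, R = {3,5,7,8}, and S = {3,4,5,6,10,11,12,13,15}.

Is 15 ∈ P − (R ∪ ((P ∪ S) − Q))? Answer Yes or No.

Yes

15 ∈ P and 15 ∈ S, so 15 ∈ P ∪ S
15 ∈ (P ∪ S) and 15 ∈ Q, so 15 ∉ (P ∪ S) − Q
15 ∉ R and 15 ∉ ((P ∪ S) − Q), so 15 ∉ R ∪ ((P ∪ S) − Q)
15 ∈ P and 15 ∉ (R ∪ ((P ∪ S) − Q)), so 15 ∈ P − (R ∪ ((P ∪ S) − Q))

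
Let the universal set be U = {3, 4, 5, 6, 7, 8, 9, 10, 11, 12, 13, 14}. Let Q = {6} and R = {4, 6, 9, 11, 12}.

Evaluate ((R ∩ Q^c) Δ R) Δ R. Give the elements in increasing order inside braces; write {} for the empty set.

{4, 9, 11, 12}

Q^c = {3, 4, 5, 7, 8, 9, 10, 11, 12, 13, 14}
R ∩ Q^c = {4, 9, 11, 12}
(R ∩ Q^c) Δ R = {6}
((R ∩ Q^c) Δ R) Δ R = {4, 9, 11, 12}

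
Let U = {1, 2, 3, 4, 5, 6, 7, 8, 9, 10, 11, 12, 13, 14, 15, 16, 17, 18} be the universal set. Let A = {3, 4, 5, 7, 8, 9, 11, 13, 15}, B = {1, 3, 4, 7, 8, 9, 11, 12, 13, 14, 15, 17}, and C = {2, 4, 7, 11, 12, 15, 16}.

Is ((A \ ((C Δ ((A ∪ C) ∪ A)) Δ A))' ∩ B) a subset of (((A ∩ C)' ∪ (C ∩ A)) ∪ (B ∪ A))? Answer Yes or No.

Yes

A ∪ C = {2, 3, 4, 5, 7, 8, 9, 11, 12, 13, 15, 16}
(A ∪ C) ∪ A = {2, 3, 4, 5, 7, 8, 9, 11, 12, 13, 15, 16}
C Δ ((A ∪ C) ∪ A) = {3, 5, 8, 9, 13}
(C Δ ((A ∪ C) ∪ A)) Δ A = {4, 7, 11, 15}
A \ ((C Δ ((A ∪ C) ∪ A)) Δ A) = {3, 5, 8, 9, 13}
(A \ ((C Δ ((A ∪ C) ∪ A)) Δ A))' = {1, 2, 4, 6, 7, 10, 11, 12, 14, 15, 16, 17, 18}
(A \ ((C Δ ((A ∪ C) ∪ A)) Δ A))' ∩ B = {1, 4, 7, 11, 12, 14, 15, 17}
A ∩ C = {4, 7, 11, 15}
(A ∩ C)' = {1, 2, 3, 5, 6, 8, 9, 10, 12, 13, 14, 16, 17, 18}
C ∩ A = {4, 7, 11, 15}
(A ∩ C)' ∪ (C ∩ A) = {1, 2, 3, 4, 5, 6, 7, 8, 9, 10, 11, 12, 13, 14, 15, 16, 17, 18}
B ∪ A = {1, 3, 4, 5, 7, 8, 9, 11, 12, 13, 14, 15, 17}
((A ∩ C)' ∪ (C ∩ A)) ∪ (B ∪ A) = {1, 2, 3, 4, 5, 6, 7, 8, 9, 10, 11, 12, 13, 14, 15, 16, 17, 18}
Every element of {1, 4, 7, 11, 12, 14, 15, 17} is in {1, 2, 3, 4, 5, 6, 7, 8, 9, 10, 11, 12, 13, 14, 15, 16, 17, 18}, so (A \ ((C Δ ((A ∪ C) ∪ A)) Δ A))' ∩ B ⊆ ((A ∩ C)' ∪ (C ∩ A)) ∪ (B ∪ A).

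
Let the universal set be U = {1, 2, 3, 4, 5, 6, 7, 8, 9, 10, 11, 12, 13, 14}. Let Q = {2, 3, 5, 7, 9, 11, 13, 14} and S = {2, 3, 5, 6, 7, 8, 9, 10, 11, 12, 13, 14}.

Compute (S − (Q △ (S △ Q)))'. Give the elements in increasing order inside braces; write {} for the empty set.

S △ Q = {6, 8, 10, 12}
Q △ (S △ Q) = {2, 3, 5, 6, 7, 8, 9, 10, 11, 12, 13, 14}
S − (Q △ (S △ Q)) = {}
(S − (Q △ (S △ Q)))' = {1, 2, 3, 4, 5, 6, 7, 8, 9, 10, 11, 12, 13, 14}

{1, 2, 3, 4, 5, 6, 7, 8, 9, 10, 11, 12, 13, 14}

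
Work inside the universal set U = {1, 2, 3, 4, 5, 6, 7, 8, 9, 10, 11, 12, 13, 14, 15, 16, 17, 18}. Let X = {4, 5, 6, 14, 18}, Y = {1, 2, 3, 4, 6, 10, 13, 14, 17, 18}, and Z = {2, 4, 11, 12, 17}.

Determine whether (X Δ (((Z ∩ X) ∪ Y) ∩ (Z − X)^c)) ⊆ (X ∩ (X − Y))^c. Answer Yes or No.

No

Z ∩ X = {4}
(Z ∩ X) ∪ Y = {1, 2, 3, 4, 6, 10, 13, 14, 17, 18}
Z − X = {2, 11, 12, 17}
(Z − X)^c = {1, 3, 4, 5, 6, 7, 8, 9, 10, 13, 14, 15, 16, 18}
((Z ∩ X) ∪ Y) ∩ (Z − X)^c = {1, 3, 4, 6, 10, 13, 14, 18}
X Δ (((Z ∩ X) ∪ Y) ∩ (Z − X)^c) = {1, 3, 5, 10, 13}
X − Y = {5}
X ∩ (X − Y) = {5}
(X ∩ (X − Y))^c = {1, 2, 3, 4, 6, 7, 8, 9, 10, 11, 12, 13, 14, 15, 16, 17, 18}
5 ∈ X Δ (((Z ∩ X) ∪ Y) ∩ (Z − X)^c) but 5 ∉ (X ∩ (X − Y))^c, so the inclusion fails.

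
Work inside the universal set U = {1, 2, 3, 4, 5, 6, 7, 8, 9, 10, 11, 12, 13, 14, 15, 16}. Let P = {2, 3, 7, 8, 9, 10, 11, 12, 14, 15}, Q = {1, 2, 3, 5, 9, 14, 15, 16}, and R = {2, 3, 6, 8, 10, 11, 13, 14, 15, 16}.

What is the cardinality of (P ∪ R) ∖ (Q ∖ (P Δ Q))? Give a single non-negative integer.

8

P ∪ R = {2, 3, 6, 7, 8, 9, 10, 11, 12, 13, 14, 15, 16}
P Δ Q = {1, 5, 7, 8, 10, 11, 12, 16}
Q ∖ (P Δ Q) = {2, 3, 9, 14, 15}
(P ∪ R) ∖ (Q ∖ (P Δ Q)) = {6, 7, 8, 10, 11, 12, 13, 16}
|(P ∪ R) ∖ (Q ∖ (P Δ Q))| = 8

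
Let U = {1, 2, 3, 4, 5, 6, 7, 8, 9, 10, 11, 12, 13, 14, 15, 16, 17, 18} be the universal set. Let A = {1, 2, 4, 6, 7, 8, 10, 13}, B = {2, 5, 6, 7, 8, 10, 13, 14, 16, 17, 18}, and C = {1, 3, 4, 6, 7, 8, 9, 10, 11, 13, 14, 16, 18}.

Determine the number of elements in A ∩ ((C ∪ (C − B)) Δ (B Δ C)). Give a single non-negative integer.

6

C − B = {1, 3, 4, 9, 11}
C ∪ (C − B) = {1, 3, 4, 6, 7, 8, 9, 10, 11, 13, 14, 16, 18}
B Δ C = {1, 2, 3, 4, 5, 9, 11, 17}
(C ∪ (C − B)) Δ (B Δ C) = {2, 5, 6, 7, 8, 10, 13, 14, 16, 17, 18}
A ∩ ((C ∪ (C − B)) Δ (B Δ C)) = {2, 6, 7, 8, 10, 13}
|A ∩ ((C ∪ (C − B)) Δ (B Δ C))| = 6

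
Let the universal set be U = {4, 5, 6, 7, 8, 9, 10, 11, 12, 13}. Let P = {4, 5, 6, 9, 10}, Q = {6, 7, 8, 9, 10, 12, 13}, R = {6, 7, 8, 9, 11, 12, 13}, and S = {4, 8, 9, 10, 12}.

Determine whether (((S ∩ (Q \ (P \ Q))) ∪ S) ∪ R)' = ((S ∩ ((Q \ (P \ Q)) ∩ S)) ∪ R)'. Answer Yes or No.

No

P \ Q = {4, 5}
Q \ (P \ Q) = {6, 7, 8, 9, 10, 12, 13}
S ∩ (Q \ (P \ Q)) = {8, 9, 10, 12}
(S ∩ (Q \ (P \ Q))) ∪ S = {4, 8, 9, 10, 12}
((S ∩ (Q \ (P \ Q))) ∪ S) ∪ R = {4, 6, 7, 8, 9, 10, 11, 12, 13}
(((S ∩ (Q \ (P \ Q))) ∪ S) ∪ R)' = {5}
(Q \ (P \ Q)) ∩ S = {8, 9, 10, 12}
S ∩ ((Q \ (P \ Q)) ∩ S) = {8, 9, 10, 12}
(S ∩ ((Q \ (P \ Q)) ∩ S)) ∪ R = {6, 7, 8, 9, 10, 11, 12, 13}
((S ∩ ((Q \ (P \ Q)) ∩ S)) ∪ R)' = {4, 5}
4 ∈ ((S ∩ ((Q \ (P \ Q)) ∩ S)) ∪ R)' but 4 ∉ (((S ∩ (Q \ (P \ Q))) ∪ S) ∪ R)', so they differ.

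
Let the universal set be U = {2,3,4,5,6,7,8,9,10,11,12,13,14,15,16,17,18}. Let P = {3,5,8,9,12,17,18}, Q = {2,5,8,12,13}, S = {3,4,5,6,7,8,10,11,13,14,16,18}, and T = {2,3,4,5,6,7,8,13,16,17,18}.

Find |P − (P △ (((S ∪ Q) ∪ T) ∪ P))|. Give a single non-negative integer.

7

S ∪ Q = {2,3,4,5,6,7,8,10,11,12,13,14,16,18}
(S ∪ Q) ∪ T = {2,3,4,5,6,7,8,10,11,12,13,14,16,17,18}
((S ∪ Q) ∪ T) ∪ P = {2,3,4,5,6,7,8,9,10,11,12,13,14,16,17,18}
P △ (((S ∪ Q) ∪ T) ∪ P) = {2,4,6,7,10,11,13,14,16}
P − (P △ (((S ∪ Q) ∪ T) ∪ P)) = {3,5,8,9,12,17,18}
|P − (P △ (((S ∪ Q) ∪ T) ∪ P))| = 7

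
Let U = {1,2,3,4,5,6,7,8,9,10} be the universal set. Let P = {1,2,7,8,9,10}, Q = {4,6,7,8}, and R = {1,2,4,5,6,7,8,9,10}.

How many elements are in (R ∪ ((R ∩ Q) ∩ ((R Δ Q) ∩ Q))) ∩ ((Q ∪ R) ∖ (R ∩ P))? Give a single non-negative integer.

3

R ∩ Q = {4,6,7,8}
R Δ Q = {1,2,5,9,10}
(R Δ Q) ∩ Q = {}
(R ∩ Q) ∩ ((R Δ Q) ∩ Q) = {}
R ∪ ((R ∩ Q) ∩ ((R Δ Q) ∩ Q)) = {1,2,4,5,6,7,8,9,10}
Q ∪ R = {1,2,4,5,6,7,8,9,10}
R ∩ P = {1,2,7,8,9,10}
(Q ∪ R) ∖ (R ∩ P) = {4,5,6}
(R ∪ ((R ∩ Q) ∩ ((R Δ Q) ∩ Q))) ∩ ((Q ∪ R) ∖ (R ∩ P)) = {4,5,6}
|(R ∪ ((R ∩ Q) ∩ ((R Δ Q) ∩ Q))) ∩ ((Q ∪ R) ∖ (R ∩ P))| = 3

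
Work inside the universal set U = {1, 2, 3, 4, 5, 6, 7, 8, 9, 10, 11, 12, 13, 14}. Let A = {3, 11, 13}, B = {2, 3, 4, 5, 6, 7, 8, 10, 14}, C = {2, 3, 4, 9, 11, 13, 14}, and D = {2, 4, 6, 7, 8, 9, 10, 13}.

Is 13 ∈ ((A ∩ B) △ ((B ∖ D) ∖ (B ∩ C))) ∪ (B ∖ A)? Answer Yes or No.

13 ∈ A and 13 ∉ B, so 13 ∉ A ∩ B
13 ∉ B and 13 ∈ D, so 13 ∉ B ∖ D
13 ∉ B and 13 ∈ C, so 13 ∉ B ∩ C
13 ∉ (B ∖ D) and 13 ∉ (B ∩ C), so 13 ∉ (B ∖ D) ∖ (B ∩ C)
13 ∉ (A ∩ B) and 13 ∉ ((B ∖ D) ∖ (B ∩ C)), so 13 ∉ (A ∩ B) △ ((B ∖ D) ∖ (B ∩ C))
13 ∉ B and 13 ∈ A, so 13 ∉ B ∖ A
13 ∉ ((A ∩ B) △ ((B ∖ D) ∖ (B ∩ C))) and 13 ∉ (B ∖ A), so 13 ∉ ((A ∩ B) △ ((B ∖ D) ∖ (B ∩ C))) ∪ (B ∖ A)

No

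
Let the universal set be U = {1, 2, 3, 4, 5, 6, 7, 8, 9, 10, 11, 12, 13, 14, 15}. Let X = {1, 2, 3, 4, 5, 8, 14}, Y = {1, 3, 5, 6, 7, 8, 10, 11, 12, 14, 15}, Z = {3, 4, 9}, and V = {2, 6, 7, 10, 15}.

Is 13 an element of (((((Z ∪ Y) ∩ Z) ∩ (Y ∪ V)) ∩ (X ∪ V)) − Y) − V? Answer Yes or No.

13 ∉ Z and 13 ∉ Y, so 13 ∉ Z ∪ Y
13 ∉ (Z ∪ Y) and 13 ∉ Z, so 13 ∉ (Z ∪ Y) ∩ Z
13 ∉ Y and 13 ∉ V, so 13 ∉ Y ∪ V
13 ∉ ((Z ∪ Y) ∩ Z) and 13 ∉ (Y ∪ V), so 13 ∉ ((Z ∪ Y) ∩ Z) ∩ (Y ∪ V)
13 ∉ X and 13 ∉ V, so 13 ∉ X ∪ V
13 ∉ (((Z ∪ Y) ∩ Z) ∩ (Y ∪ V)) and 13 ∉ (X ∪ V), so 13 ∉ (((Z ∪ Y) ∩ Z) ∩ (Y ∪ V)) ∩ (X ∪ V)
13 ∉ ((((Z ∪ Y) ∩ Z) ∩ (Y ∪ V)) ∩ (X ∪ V)) and 13 ∉ Y, so 13 ∉ ((((Z ∪ Y) ∩ Z) ∩ (Y ∪ V)) ∩ (X ∪ V)) − Y
13 ∉ (((((Z ∪ Y) ∩ Z) ∩ (Y ∪ V)) ∩ (X ∪ V)) − Y) and 13 ∉ V, so 13 ∉ (((((Z ∪ Y) ∩ Z) ∩ (Y ∪ V)) ∩ (X ∪ V)) − Y) − V

No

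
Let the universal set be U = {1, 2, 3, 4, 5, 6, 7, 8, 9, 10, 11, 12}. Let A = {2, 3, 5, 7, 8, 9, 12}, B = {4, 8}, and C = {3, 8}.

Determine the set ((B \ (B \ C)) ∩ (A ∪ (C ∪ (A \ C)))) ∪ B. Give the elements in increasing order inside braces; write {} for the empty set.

{4, 8}

B \ C = {4}
B \ (B \ C) = {8}
A \ C = {2, 5, 7, 9, 12}
C ∪ (A \ C) = {2, 3, 5, 7, 8, 9, 12}
A ∪ (C ∪ (A \ C)) = {2, 3, 5, 7, 8, 9, 12}
(B \ (B \ C)) ∩ (A ∪ (C ∪ (A \ C))) = {8}
((B \ (B \ C)) ∩ (A ∪ (C ∪ (A \ C)))) ∪ B = {4, 8}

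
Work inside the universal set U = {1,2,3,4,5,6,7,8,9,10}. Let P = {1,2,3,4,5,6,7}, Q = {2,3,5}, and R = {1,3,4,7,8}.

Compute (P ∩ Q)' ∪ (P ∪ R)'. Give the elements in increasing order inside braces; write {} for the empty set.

{1,4,6,7,8,9,10}

P ∩ Q = {2,3,5}
(P ∩ Q)' = {1,4,6,7,8,9,10}
P ∪ R = {1,2,3,4,5,6,7,8}
(P ∪ R)' = {9,10}
(P ∩ Q)' ∪ (P ∪ R)' = {1,4,6,7,8,9,10}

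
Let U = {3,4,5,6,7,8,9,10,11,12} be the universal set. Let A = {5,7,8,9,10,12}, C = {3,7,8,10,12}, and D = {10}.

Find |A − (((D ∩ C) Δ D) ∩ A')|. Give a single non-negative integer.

6

D ∩ C = {10}
(D ∩ C) Δ D = {}
A' = {3,4,6,11}
((D ∩ C) Δ D) ∩ A' = {}
A − (((D ∩ C) Δ D) ∩ A') = {5,7,8,9,10,12}
|A − (((D ∩ C) Δ D) ∩ A')| = 6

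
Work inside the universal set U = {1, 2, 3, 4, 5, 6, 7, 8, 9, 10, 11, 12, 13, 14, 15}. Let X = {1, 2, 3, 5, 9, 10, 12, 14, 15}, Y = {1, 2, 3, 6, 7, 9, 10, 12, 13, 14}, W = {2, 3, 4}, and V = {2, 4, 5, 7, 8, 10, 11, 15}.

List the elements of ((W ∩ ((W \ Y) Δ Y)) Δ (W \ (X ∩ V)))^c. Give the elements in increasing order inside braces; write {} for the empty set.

{1, 3, 4, 5, 6, 7, 8, 9, 10, 11, 12, 13, 14, 15}

W \ Y = {4}
(W \ Y) Δ Y = {1, 2, 3, 4, 6, 7, 9, 10, 12, 13, 14}
W ∩ ((W \ Y) Δ Y) = {2, 3, 4}
X ∩ V = {2, 5, 10, 15}
W \ (X ∩ V) = {3, 4}
(W ∩ ((W \ Y) Δ Y)) Δ (W \ (X ∩ V)) = {2}
((W ∩ ((W \ Y) Δ Y)) Δ (W \ (X ∩ V)))^c = {1, 3, 4, 5, 6, 7, 8, 9, 10, 11, 12, 13, 14, 15}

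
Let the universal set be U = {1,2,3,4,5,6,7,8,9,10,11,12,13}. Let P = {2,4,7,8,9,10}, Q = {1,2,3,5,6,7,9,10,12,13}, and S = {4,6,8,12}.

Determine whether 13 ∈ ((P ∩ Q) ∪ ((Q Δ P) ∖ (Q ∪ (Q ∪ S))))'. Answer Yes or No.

13 ∉ P and 13 ∈ Q, so 13 ∉ P ∩ Q
13 ∈ Q and 13 ∉ P, so 13 ∈ Q Δ P
13 ∈ Q and 13 ∉ S, so 13 ∈ Q ∪ S
13 ∈ Q and 13 ∈ (Q ∪ S), so 13 ∈ Q ∪ (Q ∪ S)
13 ∈ (Q Δ P) and 13 ∈ (Q ∪ (Q ∪ S)), so 13 ∉ (Q Δ P) ∖ (Q ∪ (Q ∪ S))
13 ∉ (P ∩ Q) and 13 ∉ ((Q Δ P) ∖ (Q ∪ (Q ∪ S))), so 13 ∉ (P ∩ Q) ∪ ((Q Δ P) ∖ (Q ∪ (Q ∪ S)))
13 ∈ ((P ∩ Q) ∪ ((Q Δ P) ∖ (Q ∪ (Q ∪ S))))' since 13 ∉ ((P ∩ Q) ∪ ((Q Δ P) ∖ (Q ∪ (Q ∪ S))))

Yes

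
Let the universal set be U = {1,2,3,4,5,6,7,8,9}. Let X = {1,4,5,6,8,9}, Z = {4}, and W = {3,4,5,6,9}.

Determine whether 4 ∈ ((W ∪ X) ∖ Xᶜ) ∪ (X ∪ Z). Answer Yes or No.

4 ∈ W and 4 ∈ X, so 4 ∈ W ∪ X
4 ∈ X, so 4 ∉ Xᶜ
4 ∈ (W ∪ X) and 4 ∉ Xᶜ, so 4 ∈ (W ∪ X) ∖ Xᶜ
4 ∈ X and 4 ∈ Z, so 4 ∈ X ∪ Z
4 ∈ ((W ∪ X) ∖ Xᶜ) and 4 ∈ (X ∪ Z), so 4 ∈ ((W ∪ X) ∖ Xᶜ) ∪ (X ∪ Z)

Yes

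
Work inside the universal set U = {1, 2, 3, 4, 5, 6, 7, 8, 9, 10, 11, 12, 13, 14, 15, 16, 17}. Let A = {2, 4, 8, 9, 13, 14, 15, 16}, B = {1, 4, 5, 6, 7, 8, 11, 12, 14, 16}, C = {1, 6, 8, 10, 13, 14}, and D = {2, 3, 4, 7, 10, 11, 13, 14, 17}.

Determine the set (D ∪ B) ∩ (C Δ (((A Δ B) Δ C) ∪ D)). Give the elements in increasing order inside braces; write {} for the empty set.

{1, 2, 3, 4, 5, 6, 7, 11, 12, 17}

D ∪ B = {1, 2, 3, 4, 5, 6, 7, 8, 10, 11, 12, 13, 14, 16, 17}
A Δ B = {1, 2, 5, 6, 7, 9, 11, 12, 13, 15}
(A Δ B) Δ C = {2, 5, 7, 8, 9, 10, 11, 12, 14, 15}
((A Δ B) Δ C) ∪ D = {2, 3, 4, 5, 7, 8, 9, 10, 11, 12, 13, 14, 15, 17}
C Δ (((A Δ B) Δ C) ∪ D) = {1, 2, 3, 4, 5, 6, 7, 9, 11, 12, 15, 17}
(D ∪ B) ∩ (C Δ (((A Δ B) Δ C) ∪ D)) = {1, 2, 3, 4, 5, 6, 7, 11, 12, 17}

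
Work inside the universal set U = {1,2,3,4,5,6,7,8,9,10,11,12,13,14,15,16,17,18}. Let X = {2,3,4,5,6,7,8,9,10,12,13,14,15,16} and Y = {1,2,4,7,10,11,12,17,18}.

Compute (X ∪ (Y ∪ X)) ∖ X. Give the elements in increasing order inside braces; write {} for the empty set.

Y ∪ X = {1,2,3,4,5,6,7,8,9,10,11,12,13,14,15,16,17,18}
X ∪ (Y ∪ X) = {1,2,3,4,5,6,7,8,9,10,11,12,13,14,15,16,17,18}
(X ∪ (Y ∪ X)) ∖ X = {1,11,17,18}

{1,11,17,18}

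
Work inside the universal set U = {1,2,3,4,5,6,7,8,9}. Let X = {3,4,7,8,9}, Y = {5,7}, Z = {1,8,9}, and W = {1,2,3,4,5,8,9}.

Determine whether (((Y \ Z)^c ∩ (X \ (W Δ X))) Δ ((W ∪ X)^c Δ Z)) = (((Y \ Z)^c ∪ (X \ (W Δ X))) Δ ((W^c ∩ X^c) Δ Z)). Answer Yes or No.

Y \ Z = {5,7}
(Y \ Z)^c = {1,2,3,4,6,8,9}
W Δ X = {1,2,5,7}
X \ (W Δ X) = {3,4,8,9}
(Y \ Z)^c ∩ (X \ (W Δ X)) = {3,4,8,9}
W ∪ X = {1,2,3,4,5,7,8,9}
(W ∪ X)^c = {6}
(W ∪ X)^c Δ Z = {1,6,8,9}
((Y \ Z)^c ∩ (X \ (W Δ X))) Δ ((W ∪ X)^c Δ Z) = {1,3,4,6}
(Y \ Z)^c ∪ (X \ (W Δ X)) = {1,2,3,4,6,8,9}
W^c = {6,7}
X^c = {1,2,5,6}
W^c ∩ X^c = {6}
(W^c ∩ X^c) Δ Z = {1,6,8,9}
((Y \ Z)^c ∪ (X \ (W Δ X))) Δ ((W^c ∩ X^c) Δ Z) = {2,3,4}
1 ∈ ((Y \ Z)^c ∩ (X \ (W Δ X))) Δ ((W ∪ X)^c Δ Z) but 1 ∉ ((Y \ Z)^c ∪ (X \ (W Δ X))) Δ ((W^c ∩ X^c) Δ Z), so they differ.

No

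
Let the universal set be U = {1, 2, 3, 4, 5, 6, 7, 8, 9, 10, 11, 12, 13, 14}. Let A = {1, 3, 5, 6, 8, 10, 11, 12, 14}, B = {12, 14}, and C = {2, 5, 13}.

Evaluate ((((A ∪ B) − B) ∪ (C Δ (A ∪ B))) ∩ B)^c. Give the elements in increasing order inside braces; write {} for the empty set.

{1, 2, 3, 4, 5, 6, 7, 8, 9, 10, 11, 13}

A ∪ B = {1, 3, 5, 6, 8, 10, 11, 12, 14}
(A ∪ B) − B = {1, 3, 5, 6, 8, 10, 11}
C Δ (A ∪ B) = {1, 2, 3, 6, 8, 10, 11, 12, 13, 14}
((A ∪ B) − B) ∪ (C Δ (A ∪ B)) = {1, 2, 3, 5, 6, 8, 10, 11, 12, 13, 14}
(((A ∪ B) − B) ∪ (C Δ (A ∪ B))) ∩ B = {12, 14}
((((A ∪ B) − B) ∪ (C Δ (A ∪ B))) ∩ B)^c = {1, 2, 3, 4, 5, 6, 7, 8, 9, 10, 11, 13}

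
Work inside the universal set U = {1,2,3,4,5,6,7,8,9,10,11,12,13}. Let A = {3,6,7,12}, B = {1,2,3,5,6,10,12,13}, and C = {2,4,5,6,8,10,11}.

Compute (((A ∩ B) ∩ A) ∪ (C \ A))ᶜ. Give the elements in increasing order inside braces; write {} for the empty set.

{1,7,9,13}

A ∩ B = {3,6,12}
(A ∩ B) ∩ A = {3,6,12}
C \ A = {2,4,5,8,10,11}
((A ∩ B) ∩ A) ∪ (C \ A) = {2,3,4,5,6,8,10,11,12}
(((A ∩ B) ∩ A) ∪ (C \ A))ᶜ = {1,7,9,13}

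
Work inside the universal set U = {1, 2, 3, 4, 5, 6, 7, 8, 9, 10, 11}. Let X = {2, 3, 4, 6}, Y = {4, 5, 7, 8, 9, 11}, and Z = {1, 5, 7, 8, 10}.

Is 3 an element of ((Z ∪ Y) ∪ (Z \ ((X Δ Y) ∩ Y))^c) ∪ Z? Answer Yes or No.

3 ∉ Z and 3 ∉ Y, so 3 ∉ Z ∪ Y
3 ∈ X and 3 ∉ Y, so 3 ∈ X Δ Y
3 ∈ (X Δ Y) and 3 ∉ Y, so 3 ∉ (X Δ Y) ∩ Y
3 ∉ Z and 3 ∉ ((X Δ Y) ∩ Y), so 3 ∉ Z \ ((X Δ Y) ∩ Y)
3 ∈ (Z \ ((X Δ Y) ∩ Y))^c since 3 ∉ (Z \ ((X Δ Y) ∩ Y))
3 ∉ (Z ∪ Y) and 3 ∈ (Z \ ((X Δ Y) ∩ Y))^c, so 3 ∈ (Z ∪ Y) ∪ (Z \ ((X Δ Y) ∩ Y))^c
3 ∈ ((Z ∪ Y) ∪ (Z \ ((X Δ Y) ∩ Y))^c) and 3 ∉ Z, so 3 ∈ ((Z ∪ Y) ∪ (Z \ ((X Δ Y) ∩ Y))^c) ∪ Z

Yes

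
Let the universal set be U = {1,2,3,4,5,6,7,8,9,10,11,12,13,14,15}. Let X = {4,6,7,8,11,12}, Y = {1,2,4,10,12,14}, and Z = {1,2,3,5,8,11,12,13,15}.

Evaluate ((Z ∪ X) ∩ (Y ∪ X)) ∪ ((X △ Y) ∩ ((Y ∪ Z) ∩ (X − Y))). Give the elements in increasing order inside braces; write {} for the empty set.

Z ∪ X = {1,2,3,4,5,6,7,8,11,12,13,15}
Y ∪ X = {1,2,4,6,7,8,10,11,12,14}
(Z ∪ X) ∩ (Y ∪ X) = {1,2,4,6,7,8,11,12}
X △ Y = {1,2,6,7,8,10,11,14}
Y ∪ Z = {1,2,3,4,5,8,10,11,12,13,14,15}
X − Y = {6,7,8,11}
(Y ∪ Z) ∩ (X − Y) = {8,11}
(X △ Y) ∩ ((Y ∪ Z) ∩ (X − Y)) = {8,11}
((Z ∪ X) ∩ (Y ∪ X)) ∪ ((X △ Y) ∩ ((Y ∪ Z) ∩ (X − Y))) = {1,2,4,6,7,8,11,12}

{1,2,4,6,7,8,11,12}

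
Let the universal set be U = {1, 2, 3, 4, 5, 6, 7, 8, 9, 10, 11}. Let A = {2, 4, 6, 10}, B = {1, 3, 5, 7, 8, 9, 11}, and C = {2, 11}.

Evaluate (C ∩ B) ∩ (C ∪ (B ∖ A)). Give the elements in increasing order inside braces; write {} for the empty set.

{11}

C ∩ B = {11}
B ∖ A = {1, 3, 5, 7, 8, 9, 11}
C ∪ (B ∖ A) = {1, 2, 3, 5, 7, 8, 9, 11}
(C ∩ B) ∩ (C ∪ (B ∖ A)) = {11}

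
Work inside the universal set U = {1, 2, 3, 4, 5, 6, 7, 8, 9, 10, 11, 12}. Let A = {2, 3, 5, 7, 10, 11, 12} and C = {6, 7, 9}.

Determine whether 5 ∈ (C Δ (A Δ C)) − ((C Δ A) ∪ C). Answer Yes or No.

5 ∈ A and 5 ∉ C, so 5 ∈ A Δ C
5 ∉ C and 5 ∈ (A Δ C), so 5 ∈ C Δ (A Δ C)
5 ∉ C and 5 ∈ A, so 5 ∈ C Δ A
5 ∈ (C Δ A) and 5 ∉ C, so 5 ∈ (C Δ A) ∪ C
5 ∈ (C Δ (A Δ C)) and 5 ∈ ((C Δ A) ∪ C), so 5 ∉ (C Δ (A Δ C)) − ((C Δ A) ∪ C)

No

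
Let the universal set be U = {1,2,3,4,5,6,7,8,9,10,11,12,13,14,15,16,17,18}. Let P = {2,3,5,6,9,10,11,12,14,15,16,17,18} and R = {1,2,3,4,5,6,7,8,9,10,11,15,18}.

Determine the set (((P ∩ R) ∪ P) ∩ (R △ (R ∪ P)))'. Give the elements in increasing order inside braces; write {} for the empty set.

{1,2,3,4,5,6,7,8,9,10,11,13,15,18}

P ∩ R = {2,3,5,6,9,10,11,15,18}
(P ∩ R) ∪ P = {2,3,5,6,9,10,11,12,14,15,16,17,18}
R ∪ P = {1,2,3,4,5,6,7,8,9,10,11,12,14,15,16,17,18}
R △ (R ∪ P) = {12,14,16,17}
((P ∩ R) ∪ P) ∩ (R △ (R ∪ P)) = {12,14,16,17}
(((P ∩ R) ∪ P) ∩ (R △ (R ∪ P)))' = {1,2,3,4,5,6,7,8,9,10,11,13,15,18}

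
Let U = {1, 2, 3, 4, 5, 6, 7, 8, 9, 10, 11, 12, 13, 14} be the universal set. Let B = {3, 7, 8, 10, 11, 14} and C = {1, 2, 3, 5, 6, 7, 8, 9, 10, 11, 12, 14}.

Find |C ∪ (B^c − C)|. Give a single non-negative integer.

14

B^c = {1, 2, 4, 5, 6, 9, 12, 13}
B^c − C = {4, 13}
C ∪ (B^c − C) = {1, 2, 3, 4, 5, 6, 7, 8, 9, 10, 11, 12, 13, 14}
|C ∪ (B^c − C)| = 14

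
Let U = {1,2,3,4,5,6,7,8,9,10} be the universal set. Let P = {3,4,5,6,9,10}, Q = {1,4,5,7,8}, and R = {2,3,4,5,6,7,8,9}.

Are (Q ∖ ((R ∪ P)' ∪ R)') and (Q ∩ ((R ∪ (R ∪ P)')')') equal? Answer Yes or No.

Yes

R ∪ P = {2,3,4,5,6,7,8,9,10}
(R ∪ P)' = {1}
(R ∪ P)' ∪ R = {1,2,3,4,5,6,7,8,9}
((R ∪ P)' ∪ R)' = {10}
Q ∖ ((R ∪ P)' ∪ R)' = {1,4,5,7,8}
R ∪ (R ∪ P)' = {1,2,3,4,5,6,7,8,9}
(R ∪ (R ∪ P)')' = {10}
((R ∪ (R ∪ P)')')' = {1,2,3,4,5,6,7,8,9}
Q ∩ ((R ∪ (R ∪ P)')')' = {1,4,5,7,8}
Both equal {1,4,5,7,8}, so Q ∖ ((R ∪ P)' ∪ R)' = Q ∩ ((R ∪ (R ∪ P)')')'.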